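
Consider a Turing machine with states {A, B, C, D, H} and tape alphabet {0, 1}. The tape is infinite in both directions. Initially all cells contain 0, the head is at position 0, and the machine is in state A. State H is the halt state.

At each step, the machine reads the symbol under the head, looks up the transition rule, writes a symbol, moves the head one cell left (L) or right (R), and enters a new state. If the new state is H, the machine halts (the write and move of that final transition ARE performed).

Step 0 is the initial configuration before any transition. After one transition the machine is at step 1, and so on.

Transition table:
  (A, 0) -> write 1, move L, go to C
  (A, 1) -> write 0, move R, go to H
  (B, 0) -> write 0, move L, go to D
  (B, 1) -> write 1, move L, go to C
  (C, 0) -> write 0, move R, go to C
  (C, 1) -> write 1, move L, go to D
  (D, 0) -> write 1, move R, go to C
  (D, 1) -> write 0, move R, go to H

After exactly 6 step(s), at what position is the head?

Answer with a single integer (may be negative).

Answer: 0

Derivation:
Step 1: in state A at pos 0, read 0 -> (A,0)->write 1,move L,goto C. Now: state=C, head=-1, tape[-2..1]=0010 (head:  ^)
Step 2: in state C at pos -1, read 0 -> (C,0)->write 0,move R,goto C. Now: state=C, head=0, tape[-2..1]=0010 (head:   ^)
Step 3: in state C at pos 0, read 1 -> (C,1)->write 1,move L,goto D. Now: state=D, head=-1, tape[-2..1]=0010 (head:  ^)
Step 4: in state D at pos -1, read 0 -> (D,0)->write 1,move R,goto C. Now: state=C, head=0, tape[-2..1]=0110 (head:   ^)
Step 5: in state C at pos 0, read 1 -> (C,1)->write 1,move L,goto D. Now: state=D, head=-1, tape[-2..1]=0110 (head:  ^)
Step 6: in state D at pos -1, read 1 -> (D,1)->write 0,move R,goto H. Now: state=H, head=0, tape[-2..1]=0010 (head:   ^)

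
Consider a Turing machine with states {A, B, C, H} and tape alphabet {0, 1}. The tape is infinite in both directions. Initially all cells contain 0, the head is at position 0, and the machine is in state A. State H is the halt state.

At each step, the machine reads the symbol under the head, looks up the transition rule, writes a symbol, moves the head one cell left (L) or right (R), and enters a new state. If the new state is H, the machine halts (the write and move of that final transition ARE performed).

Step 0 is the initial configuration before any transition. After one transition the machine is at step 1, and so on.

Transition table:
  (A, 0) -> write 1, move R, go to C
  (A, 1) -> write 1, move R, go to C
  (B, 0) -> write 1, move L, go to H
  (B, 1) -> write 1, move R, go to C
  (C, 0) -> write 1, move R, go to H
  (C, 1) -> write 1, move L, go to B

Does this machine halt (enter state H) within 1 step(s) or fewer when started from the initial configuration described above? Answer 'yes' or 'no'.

Answer: no

Derivation:
Step 1: in state A at pos 0, read 0 -> (A,0)->write 1,move R,goto C. Now: state=C, head=1, tape[-1..2]=0100 (head:   ^)
After 1 step(s): state = C (not H) -> not halted within 1 -> no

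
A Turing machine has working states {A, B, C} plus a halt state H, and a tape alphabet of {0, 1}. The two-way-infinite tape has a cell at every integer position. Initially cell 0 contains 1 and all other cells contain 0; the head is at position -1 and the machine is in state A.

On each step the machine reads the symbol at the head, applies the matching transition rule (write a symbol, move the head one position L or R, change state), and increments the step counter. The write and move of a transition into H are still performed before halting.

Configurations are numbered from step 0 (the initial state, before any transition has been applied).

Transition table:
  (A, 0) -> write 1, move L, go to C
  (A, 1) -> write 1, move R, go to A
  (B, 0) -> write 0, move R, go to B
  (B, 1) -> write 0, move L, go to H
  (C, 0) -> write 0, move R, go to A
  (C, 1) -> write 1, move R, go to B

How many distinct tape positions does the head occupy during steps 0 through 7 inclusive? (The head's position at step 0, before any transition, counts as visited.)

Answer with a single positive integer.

Step 1: in state A at pos -1, read 0 -> (A,0)->write 1,move L,goto C. Now: state=C, head=-2, tape[-3..1]=00110 (head:  ^)
Step 2: in state C at pos -2, read 0 -> (C,0)->write 0,move R,goto A. Now: state=A, head=-1, tape[-3..1]=00110 (head:   ^)
Step 3: in state A at pos -1, read 1 -> (A,1)->write 1,move R,goto A. Now: state=A, head=0, tape[-3..1]=00110 (head:    ^)
Step 4: in state A at pos 0, read 1 -> (A,1)->write 1,move R,goto A. Now: state=A, head=1, tape[-3..2]=001100 (head:     ^)
Step 5: in state A at pos 1, read 0 -> (A,0)->write 1,move L,goto C. Now: state=C, head=0, tape[-3..2]=001110 (head:    ^)
Step 6: in state C at pos 0, read 1 -> (C,1)->write 1,move R,goto B. Now: state=B, head=1, tape[-3..2]=001110 (head:     ^)
Step 7: in state B at pos 1, read 1 -> (B,1)->write 0,move L,goto H. Now: state=H, head=0, tape[-3..2]=001100 (head:    ^)
Head positions at steps 0..7: starting at -1, distinct positions visited = {-2, -1, 0, 1} -> 4 position(s)

Answer: 4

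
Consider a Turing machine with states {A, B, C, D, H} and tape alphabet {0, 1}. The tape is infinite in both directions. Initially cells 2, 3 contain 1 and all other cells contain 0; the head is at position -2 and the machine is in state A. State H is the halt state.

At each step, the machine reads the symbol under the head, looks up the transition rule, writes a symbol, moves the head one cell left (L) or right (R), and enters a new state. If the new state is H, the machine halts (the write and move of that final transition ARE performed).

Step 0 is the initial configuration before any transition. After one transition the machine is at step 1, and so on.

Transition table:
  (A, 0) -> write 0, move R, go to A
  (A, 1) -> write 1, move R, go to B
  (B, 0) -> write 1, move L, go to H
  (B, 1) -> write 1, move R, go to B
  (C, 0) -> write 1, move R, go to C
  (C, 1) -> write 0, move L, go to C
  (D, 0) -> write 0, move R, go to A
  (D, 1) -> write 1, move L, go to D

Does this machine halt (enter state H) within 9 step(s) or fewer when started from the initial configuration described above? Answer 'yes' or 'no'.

Step 1: in state A at pos -2, read 0 -> (A,0)->write 0,move R,goto A. Now: state=A, head=-1, tape[-3..4]=00000110 (head:   ^)
Step 2: in state A at pos -1, read 0 -> (A,0)->write 0,move R,goto A. Now: state=A, head=0, tape[-3..4]=00000110 (head:    ^)
Step 3: in state A at pos 0, read 0 -> (A,0)->write 0,move R,goto A. Now: state=A, head=1, tape[-3..4]=00000110 (head:     ^)
Step 4: in state A at pos 1, read 0 -> (A,0)->write 0,move R,goto A. Now: state=A, head=2, tape[-3..4]=00000110 (head:      ^)
Step 5: in state A at pos 2, read 1 -> (A,1)->write 1,move R,goto B. Now: state=B, head=3, tape[-3..4]=00000110 (head:       ^)
Step 6: in state B at pos 3, read 1 -> (B,1)->write 1,move R,goto B. Now: state=B, head=4, tape[-3..5]=000001100 (head:        ^)
Step 7: in state B at pos 4, read 0 -> (B,0)->write 1,move L,goto H. Now: state=H, head=3, tape[-3..5]=000001110 (head:       ^)
State H reached at step 7; 7 <= 9 -> yes

Answer: yes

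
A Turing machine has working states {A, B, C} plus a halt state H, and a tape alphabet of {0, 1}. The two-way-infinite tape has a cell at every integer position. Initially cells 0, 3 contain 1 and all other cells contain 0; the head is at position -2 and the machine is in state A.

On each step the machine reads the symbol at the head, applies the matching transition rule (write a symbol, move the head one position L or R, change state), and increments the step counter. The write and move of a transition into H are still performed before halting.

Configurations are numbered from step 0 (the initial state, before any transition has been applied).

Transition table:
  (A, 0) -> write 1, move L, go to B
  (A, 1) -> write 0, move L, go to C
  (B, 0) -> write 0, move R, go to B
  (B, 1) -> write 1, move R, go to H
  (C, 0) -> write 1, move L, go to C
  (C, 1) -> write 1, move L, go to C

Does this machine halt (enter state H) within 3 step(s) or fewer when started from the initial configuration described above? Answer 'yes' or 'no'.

Answer: yes

Derivation:
Step 1: in state A at pos -2, read 0 -> (A,0)->write 1,move L,goto B. Now: state=B, head=-3, tape[-4..4]=001010010 (head:  ^)
Step 2: in state B at pos -3, read 0 -> (B,0)->write 0,move R,goto B. Now: state=B, head=-2, tape[-4..4]=001010010 (head:   ^)
Step 3: in state B at pos -2, read 1 -> (B,1)->write 1,move R,goto H. Now: state=H, head=-1, tape[-4..4]=001010010 (head:    ^)
State H reached at step 3; 3 <= 3 -> yes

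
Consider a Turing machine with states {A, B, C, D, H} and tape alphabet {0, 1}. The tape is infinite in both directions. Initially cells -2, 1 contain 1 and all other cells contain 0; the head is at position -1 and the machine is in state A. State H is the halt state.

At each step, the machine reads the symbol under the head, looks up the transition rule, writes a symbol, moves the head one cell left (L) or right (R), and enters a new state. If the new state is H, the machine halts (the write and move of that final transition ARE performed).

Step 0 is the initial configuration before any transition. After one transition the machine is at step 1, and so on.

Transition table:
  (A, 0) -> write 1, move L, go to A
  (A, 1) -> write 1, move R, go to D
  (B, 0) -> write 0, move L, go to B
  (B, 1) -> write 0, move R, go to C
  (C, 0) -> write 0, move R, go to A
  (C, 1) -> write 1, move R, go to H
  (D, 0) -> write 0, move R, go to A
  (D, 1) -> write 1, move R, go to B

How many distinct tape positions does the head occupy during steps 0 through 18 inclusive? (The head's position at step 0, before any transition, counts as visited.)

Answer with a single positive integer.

Step 1: in state A at pos -1, read 0 -> (A,0)->write 1,move L,goto A. Now: state=A, head=-2, tape[-3..2]=011010 (head:  ^)
Step 2: in state A at pos -2, read 1 -> (A,1)->write 1,move R,goto D. Now: state=D, head=-1, tape[-3..2]=011010 (head:   ^)
Step 3: in state D at pos -1, read 1 -> (D,1)->write 1,move R,goto B. Now: state=B, head=0, tape[-3..2]=011010 (head:    ^)
Step 4: in state B at pos 0, read 0 -> (B,0)->write 0,move L,goto B. Now: state=B, head=-1, tape[-3..2]=011010 (head:   ^)
Step 5: in state B at pos -1, read 1 -> (B,1)->write 0,move R,goto C. Now: state=C, head=0, tape[-3..2]=010010 (head:    ^)
Step 6: in state C at pos 0, read 0 -> (C,0)->write 0,move R,goto A. Now: state=A, head=1, tape[-3..2]=010010 (head:     ^)
Step 7: in state A at pos 1, read 1 -> (A,1)->write 1,move R,goto D. Now: state=D, head=2, tape[-3..3]=0100100 (head:      ^)
Step 8: in state D at pos 2, read 0 -> (D,0)->write 0,move R,goto A. Now: state=A, head=3, tape[-3..4]=01001000 (head:       ^)
Step 9: in state A at pos 3, read 0 -> (A,0)->write 1,move L,goto A. Now: state=A, head=2, tape[-3..4]=01001010 (head:      ^)
Step 10: in state A at pos 2, read 0 -> (A,0)->write 1,move L,goto A. Now: state=A, head=1, tape[-3..4]=01001110 (head:     ^)
Step 11: in state A at pos 1, read 1 -> (A,1)->write 1,move R,goto D. Now: state=D, head=2, tape[-3..4]=01001110 (head:      ^)
Step 12: in state D at pos 2, read 1 -> (D,1)->write 1,move R,goto B. Now: state=B, head=3, tape[-3..4]=01001110 (head:       ^)
Step 13: in state B at pos 3, read 1 -> (B,1)->write 0,move R,goto C. Now: state=C, head=4, tape[-3..5]=010011000 (head:        ^)
Step 14: in state C at pos 4, read 0 -> (C,0)->write 0,move R,goto A. Now: state=A, head=5, tape[-3..6]=0100110000 (head:         ^)
Step 15: in state A at pos 5, read 0 -> (A,0)->write 1,move L,goto A. Now: state=A, head=4, tape[-3..6]=0100110010 (head:        ^)
Step 16: in state A at pos 4, read 0 -> (A,0)->write 1,move L,goto A. Now: state=A, head=3, tape[-3..6]=0100110110 (head:       ^)
Step 17: in state A at pos 3, read 0 -> (A,0)->write 1,move L,goto A. Now: state=A, head=2, tape[-3..6]=0100111110 (head:      ^)
Step 18: in state A at pos 2, read 1 -> (A,1)->write 1,move R,goto D. Now: state=D, head=3, tape[-3..6]=0100111110 (head:       ^)
Head positions at steps 0..18: starting at -1, distinct positions visited = {-2, -1, 0, 1, 2, 3, 4, 5} -> 8 position(s)

Answer: 8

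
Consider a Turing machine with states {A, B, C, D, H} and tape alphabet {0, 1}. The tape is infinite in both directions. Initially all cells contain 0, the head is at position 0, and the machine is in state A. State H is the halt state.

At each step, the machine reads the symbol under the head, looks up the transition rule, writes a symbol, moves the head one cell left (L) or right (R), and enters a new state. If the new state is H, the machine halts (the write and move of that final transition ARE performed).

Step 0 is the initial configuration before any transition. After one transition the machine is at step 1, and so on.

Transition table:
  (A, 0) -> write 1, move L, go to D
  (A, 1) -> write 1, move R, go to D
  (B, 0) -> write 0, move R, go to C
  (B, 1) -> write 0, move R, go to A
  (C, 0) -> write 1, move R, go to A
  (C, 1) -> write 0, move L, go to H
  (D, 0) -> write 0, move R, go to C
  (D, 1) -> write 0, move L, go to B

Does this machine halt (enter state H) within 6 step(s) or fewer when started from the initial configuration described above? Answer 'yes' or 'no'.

Step 1: in state A at pos 0, read 0 -> (A,0)->write 1,move L,goto D. Now: state=D, head=-1, tape[-2..1]=0010 (head:  ^)
Step 2: in state D at pos -1, read 0 -> (D,0)->write 0,move R,goto C. Now: state=C, head=0, tape[-2..1]=0010 (head:   ^)
Step 3: in state C at pos 0, read 1 -> (C,1)->write 0,move L,goto H. Now: state=H, head=-1, tape[-2..1]=0000 (head:  ^)
State H reached at step 3; 3 <= 6 -> yes

Answer: yes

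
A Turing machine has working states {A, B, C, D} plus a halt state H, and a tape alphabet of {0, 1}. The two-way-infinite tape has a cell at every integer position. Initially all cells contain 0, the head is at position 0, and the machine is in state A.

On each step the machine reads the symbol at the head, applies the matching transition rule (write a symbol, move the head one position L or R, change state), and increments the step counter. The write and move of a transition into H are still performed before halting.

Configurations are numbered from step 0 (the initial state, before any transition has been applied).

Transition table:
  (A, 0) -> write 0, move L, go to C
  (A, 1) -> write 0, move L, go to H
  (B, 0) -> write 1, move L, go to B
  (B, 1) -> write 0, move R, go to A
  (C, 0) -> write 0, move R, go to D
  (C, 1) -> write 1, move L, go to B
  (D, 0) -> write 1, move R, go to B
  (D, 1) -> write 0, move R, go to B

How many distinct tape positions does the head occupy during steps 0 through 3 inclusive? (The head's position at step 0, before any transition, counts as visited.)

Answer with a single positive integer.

Step 1: in state A at pos 0, read 0 -> (A,0)->write 0,move L,goto C. Now: state=C, head=-1, tape[-2..1]=0000 (head:  ^)
Step 2: in state C at pos -1, read 0 -> (C,0)->write 0,move R,goto D. Now: state=D, head=0, tape[-2..1]=0000 (head:   ^)
Step 3: in state D at pos 0, read 0 -> (D,0)->write 1,move R,goto B. Now: state=B, head=1, tape[-2..2]=00100 (head:    ^)
Head positions at steps 0..3: starting at 0, distinct positions visited = {-1, 0, 1} -> 3 position(s)

Answer: 3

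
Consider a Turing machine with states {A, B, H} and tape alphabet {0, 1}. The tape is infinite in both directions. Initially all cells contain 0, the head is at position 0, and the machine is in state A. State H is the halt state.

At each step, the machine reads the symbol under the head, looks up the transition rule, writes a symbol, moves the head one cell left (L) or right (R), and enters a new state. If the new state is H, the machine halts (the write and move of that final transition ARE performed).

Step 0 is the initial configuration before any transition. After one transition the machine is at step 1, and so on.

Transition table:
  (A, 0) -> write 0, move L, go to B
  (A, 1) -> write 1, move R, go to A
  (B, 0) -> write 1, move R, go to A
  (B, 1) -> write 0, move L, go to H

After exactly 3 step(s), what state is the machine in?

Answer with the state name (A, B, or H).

Answer: B

Derivation:
Step 1: in state A at pos 0, read 0 -> (A,0)->write 0,move L,goto B. Now: state=B, head=-1, tape[-2..1]=0000 (head:  ^)
Step 2: in state B at pos -1, read 0 -> (B,0)->write 1,move R,goto A. Now: state=A, head=0, tape[-2..1]=0100 (head:   ^)
Step 3: in state A at pos 0, read 0 -> (A,0)->write 0,move L,goto B. Now: state=B, head=-1, tape[-2..1]=0100 (head:  ^)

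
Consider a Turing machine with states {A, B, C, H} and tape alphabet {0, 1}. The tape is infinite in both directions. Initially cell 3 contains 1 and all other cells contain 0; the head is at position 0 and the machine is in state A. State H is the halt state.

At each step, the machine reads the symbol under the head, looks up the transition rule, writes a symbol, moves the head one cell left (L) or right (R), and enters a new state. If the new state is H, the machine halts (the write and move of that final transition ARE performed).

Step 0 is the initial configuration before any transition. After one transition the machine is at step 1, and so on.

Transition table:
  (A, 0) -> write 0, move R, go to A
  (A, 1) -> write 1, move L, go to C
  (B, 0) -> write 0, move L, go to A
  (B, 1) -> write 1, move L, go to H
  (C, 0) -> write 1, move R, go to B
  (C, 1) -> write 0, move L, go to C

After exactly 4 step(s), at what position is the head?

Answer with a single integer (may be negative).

Step 1: in state A at pos 0, read 0 -> (A,0)->write 0,move R,goto A. Now: state=A, head=1, tape[-1..4]=000010 (head:   ^)
Step 2: in state A at pos 1, read 0 -> (A,0)->write 0,move R,goto A. Now: state=A, head=2, tape[-1..4]=000010 (head:    ^)
Step 3: in state A at pos 2, read 0 -> (A,0)->write 0,move R,goto A. Now: state=A, head=3, tape[-1..4]=000010 (head:     ^)
Step 4: in state A at pos 3, read 1 -> (A,1)->write 1,move L,goto C. Now: state=C, head=2, tape[-1..4]=000010 (head:    ^)

Answer: 2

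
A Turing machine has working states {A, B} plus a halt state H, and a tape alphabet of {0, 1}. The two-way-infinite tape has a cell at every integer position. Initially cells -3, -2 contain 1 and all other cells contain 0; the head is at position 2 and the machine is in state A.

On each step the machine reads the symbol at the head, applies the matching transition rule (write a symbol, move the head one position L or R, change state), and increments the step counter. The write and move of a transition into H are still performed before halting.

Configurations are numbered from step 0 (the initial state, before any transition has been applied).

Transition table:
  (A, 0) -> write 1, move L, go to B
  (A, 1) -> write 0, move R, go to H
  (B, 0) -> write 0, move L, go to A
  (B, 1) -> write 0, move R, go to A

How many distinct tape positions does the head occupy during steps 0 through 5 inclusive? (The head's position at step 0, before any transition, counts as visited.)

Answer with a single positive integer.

Answer: 5

Derivation:
Step 1: in state A at pos 2, read 0 -> (A,0)->write 1,move L,goto B. Now: state=B, head=1, tape[-4..3]=01100010 (head:      ^)
Step 2: in state B at pos 1, read 0 -> (B,0)->write 0,move L,goto A. Now: state=A, head=0, tape[-4..3]=01100010 (head:     ^)
Step 3: in state A at pos 0, read 0 -> (A,0)->write 1,move L,goto B. Now: state=B, head=-1, tape[-4..3]=01101010 (head:    ^)
Step 4: in state B at pos -1, read 0 -> (B,0)->write 0,move L,goto A. Now: state=A, head=-2, tape[-4..3]=01101010 (head:   ^)
Step 5: in state A at pos -2, read 1 -> (A,1)->write 0,move R,goto H. Now: state=H, head=-1, tape[-4..3]=01001010 (head:    ^)
Head positions at steps 0..5: starting at 2, distinct positions visited = {-2, -1, 0, 1, 2} -> 5 position(s)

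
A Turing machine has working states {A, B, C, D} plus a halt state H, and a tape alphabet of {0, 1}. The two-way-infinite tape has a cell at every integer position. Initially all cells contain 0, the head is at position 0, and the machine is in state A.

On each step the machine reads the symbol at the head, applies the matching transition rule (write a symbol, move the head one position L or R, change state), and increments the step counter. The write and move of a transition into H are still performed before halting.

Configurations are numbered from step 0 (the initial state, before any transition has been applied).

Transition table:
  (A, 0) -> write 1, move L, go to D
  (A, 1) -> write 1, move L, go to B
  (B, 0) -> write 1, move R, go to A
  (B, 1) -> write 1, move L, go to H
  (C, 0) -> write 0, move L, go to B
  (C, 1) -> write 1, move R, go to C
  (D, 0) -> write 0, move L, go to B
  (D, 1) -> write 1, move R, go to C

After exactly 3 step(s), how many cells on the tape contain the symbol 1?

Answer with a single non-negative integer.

Step 1: in state A at pos 0, read 0 -> (A,0)->write 1,move L,goto D. Now: state=D, head=-1, tape[-2..1]=0010 (head:  ^)
Step 2: in state D at pos -1, read 0 -> (D,0)->write 0,move L,goto B. Now: state=B, head=-2, tape[-3..1]=00010 (head:  ^)
Step 3: in state B at pos -2, read 0 -> (B,0)->write 1,move R,goto A. Now: state=A, head=-1, tape[-3..1]=01010 (head:   ^)
Cells containing 1 after step 3: {-2, 0} -> 2 cell(s)

Answer: 2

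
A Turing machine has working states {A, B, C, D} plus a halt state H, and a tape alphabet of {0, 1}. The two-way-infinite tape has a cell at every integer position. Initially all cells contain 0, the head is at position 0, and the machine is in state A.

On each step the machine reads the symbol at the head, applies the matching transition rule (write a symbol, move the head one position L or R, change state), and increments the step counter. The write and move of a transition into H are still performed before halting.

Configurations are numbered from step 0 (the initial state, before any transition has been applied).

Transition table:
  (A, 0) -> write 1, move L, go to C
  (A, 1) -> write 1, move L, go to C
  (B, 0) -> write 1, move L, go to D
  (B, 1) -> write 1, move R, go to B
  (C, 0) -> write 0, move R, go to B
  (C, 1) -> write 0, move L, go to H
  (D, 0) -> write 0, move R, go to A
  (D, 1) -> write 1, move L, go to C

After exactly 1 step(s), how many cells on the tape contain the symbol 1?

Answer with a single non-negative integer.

Step 1: in state A at pos 0, read 0 -> (A,0)->write 1,move L,goto C. Now: state=C, head=-1, tape[-2..1]=0010 (head:  ^)
Cells containing 1 after step 1: {0} -> 1 cell(s)

Answer: 1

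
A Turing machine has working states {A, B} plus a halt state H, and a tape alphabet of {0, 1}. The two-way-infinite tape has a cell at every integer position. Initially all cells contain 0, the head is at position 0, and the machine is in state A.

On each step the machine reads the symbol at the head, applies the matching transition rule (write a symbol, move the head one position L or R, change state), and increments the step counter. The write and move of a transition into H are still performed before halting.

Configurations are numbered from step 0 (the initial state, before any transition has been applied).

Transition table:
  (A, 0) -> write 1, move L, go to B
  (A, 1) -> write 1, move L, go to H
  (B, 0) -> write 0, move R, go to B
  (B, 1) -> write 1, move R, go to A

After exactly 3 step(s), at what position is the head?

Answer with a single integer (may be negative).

Answer: 1

Derivation:
Step 1: in state A at pos 0, read 0 -> (A,0)->write 1,move L,goto B. Now: state=B, head=-1, tape[-2..1]=0010 (head:  ^)
Step 2: in state B at pos -1, read 0 -> (B,0)->write 0,move R,goto B. Now: state=B, head=0, tape[-2..1]=0010 (head:   ^)
Step 3: in state B at pos 0, read 1 -> (B,1)->write 1,move R,goto A. Now: state=A, head=1, tape[-2..2]=00100 (head:    ^)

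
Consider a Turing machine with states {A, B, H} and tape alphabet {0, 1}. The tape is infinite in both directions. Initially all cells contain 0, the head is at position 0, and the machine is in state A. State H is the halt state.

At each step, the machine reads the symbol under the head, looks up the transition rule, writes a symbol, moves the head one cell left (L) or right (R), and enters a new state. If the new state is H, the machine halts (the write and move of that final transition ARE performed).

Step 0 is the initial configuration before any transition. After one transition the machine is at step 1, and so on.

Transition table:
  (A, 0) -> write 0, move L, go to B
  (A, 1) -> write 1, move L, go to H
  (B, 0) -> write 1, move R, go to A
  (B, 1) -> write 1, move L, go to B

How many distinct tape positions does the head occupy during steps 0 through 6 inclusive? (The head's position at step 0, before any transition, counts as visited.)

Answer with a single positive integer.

Step 1: in state A at pos 0, read 0 -> (A,0)->write 0,move L,goto B. Now: state=B, head=-1, tape[-2..1]=0000 (head:  ^)
Step 2: in state B at pos -1, read 0 -> (B,0)->write 1,move R,goto A. Now: state=A, head=0, tape[-2..1]=0100 (head:   ^)
Step 3: in state A at pos 0, read 0 -> (A,0)->write 0,move L,goto B. Now: state=B, head=-1, tape[-2..1]=0100 (head:  ^)
Step 4: in state B at pos -1, read 1 -> (B,1)->write 1,move L,goto B. Now: state=B, head=-2, tape[-3..1]=00100 (head:  ^)
Step 5: in state B at pos -2, read 0 -> (B,0)->write 1,move R,goto A. Now: state=A, head=-1, tape[-3..1]=01100 (head:   ^)
Step 6: in state A at pos -1, read 1 -> (A,1)->write 1,move L,goto H. Now: state=H, head=-2, tape[-3..1]=01100 (head:  ^)
Head positions at steps 0..6: starting at 0, distinct positions visited = {-2, -1, 0} -> 3 position(s)

Answer: 3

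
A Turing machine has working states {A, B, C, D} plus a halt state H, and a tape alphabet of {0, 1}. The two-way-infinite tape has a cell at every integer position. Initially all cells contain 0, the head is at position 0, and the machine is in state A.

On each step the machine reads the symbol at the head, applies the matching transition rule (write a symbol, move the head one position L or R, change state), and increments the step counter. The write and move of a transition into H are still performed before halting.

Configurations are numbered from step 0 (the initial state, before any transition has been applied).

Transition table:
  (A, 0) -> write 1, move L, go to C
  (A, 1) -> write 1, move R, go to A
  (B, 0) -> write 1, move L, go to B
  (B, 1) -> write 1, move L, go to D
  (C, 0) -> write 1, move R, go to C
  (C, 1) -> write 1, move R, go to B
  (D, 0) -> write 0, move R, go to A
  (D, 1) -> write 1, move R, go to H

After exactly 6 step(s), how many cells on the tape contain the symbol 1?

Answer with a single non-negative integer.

Answer: 3

Derivation:
Step 1: in state A at pos 0, read 0 -> (A,0)->write 1,move L,goto C. Now: state=C, head=-1, tape[-2..1]=0010 (head:  ^)
Step 2: in state C at pos -1, read 0 -> (C,0)->write 1,move R,goto C. Now: state=C, head=0, tape[-2..1]=0110 (head:   ^)
Step 3: in state C at pos 0, read 1 -> (C,1)->write 1,move R,goto B. Now: state=B, head=1, tape[-2..2]=01100 (head:    ^)
Step 4: in state B at pos 1, read 0 -> (B,0)->write 1,move L,goto B. Now: state=B, head=0, tape[-2..2]=01110 (head:   ^)
Step 5: in state B at pos 0, read 1 -> (B,1)->write 1,move L,goto D. Now: state=D, head=-1, tape[-2..2]=01110 (head:  ^)
Step 6: in state D at pos -1, read 1 -> (D,1)->write 1,move R,goto H. Now: state=H, head=0, tape[-2..2]=01110 (head:   ^)
Cells containing 1 after step 6: {-1, 0, 1} -> 3 cell(s)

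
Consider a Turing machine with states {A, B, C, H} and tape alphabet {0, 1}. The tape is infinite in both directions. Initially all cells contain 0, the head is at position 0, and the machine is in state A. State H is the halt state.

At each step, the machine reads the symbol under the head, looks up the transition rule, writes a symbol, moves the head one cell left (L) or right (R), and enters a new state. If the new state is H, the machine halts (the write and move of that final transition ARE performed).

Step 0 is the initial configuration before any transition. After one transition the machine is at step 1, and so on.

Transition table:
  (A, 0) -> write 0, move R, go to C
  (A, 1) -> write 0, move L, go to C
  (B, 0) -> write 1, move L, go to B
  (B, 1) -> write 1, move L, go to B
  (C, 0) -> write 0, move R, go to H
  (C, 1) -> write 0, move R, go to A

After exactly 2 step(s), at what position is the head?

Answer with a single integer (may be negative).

Step 1: in state A at pos 0, read 0 -> (A,0)->write 0,move R,goto C. Now: state=C, head=1, tape[-1..2]=0000 (head:   ^)
Step 2: in state C at pos 1, read 0 -> (C,0)->write 0,move R,goto H. Now: state=H, head=2, tape[-1..3]=00000 (head:    ^)

Answer: 2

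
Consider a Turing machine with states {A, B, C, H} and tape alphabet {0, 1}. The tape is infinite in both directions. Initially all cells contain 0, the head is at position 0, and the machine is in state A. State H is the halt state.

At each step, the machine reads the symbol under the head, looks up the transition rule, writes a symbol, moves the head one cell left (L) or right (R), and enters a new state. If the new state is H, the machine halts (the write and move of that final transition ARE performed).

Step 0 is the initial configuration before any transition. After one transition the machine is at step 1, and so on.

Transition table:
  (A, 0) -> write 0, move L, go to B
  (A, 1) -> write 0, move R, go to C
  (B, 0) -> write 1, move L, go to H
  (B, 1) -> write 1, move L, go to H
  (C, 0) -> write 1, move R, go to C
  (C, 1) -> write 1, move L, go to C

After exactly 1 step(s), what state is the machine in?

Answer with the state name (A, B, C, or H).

Answer: B

Derivation:
Step 1: in state A at pos 0, read 0 -> (A,0)->write 0,move L,goto B. Now: state=B, head=-1, tape[-2..1]=0000 (head:  ^)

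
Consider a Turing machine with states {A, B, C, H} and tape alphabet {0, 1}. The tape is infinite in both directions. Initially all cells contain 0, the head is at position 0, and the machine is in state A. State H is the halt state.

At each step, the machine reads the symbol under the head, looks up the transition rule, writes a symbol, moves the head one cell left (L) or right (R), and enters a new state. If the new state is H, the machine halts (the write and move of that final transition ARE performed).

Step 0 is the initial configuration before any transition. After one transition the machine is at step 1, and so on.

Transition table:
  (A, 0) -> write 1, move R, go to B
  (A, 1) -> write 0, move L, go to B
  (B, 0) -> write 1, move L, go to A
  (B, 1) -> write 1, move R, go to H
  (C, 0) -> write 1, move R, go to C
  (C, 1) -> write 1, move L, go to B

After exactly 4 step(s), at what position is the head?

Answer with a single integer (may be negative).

Step 1: in state A at pos 0, read 0 -> (A,0)->write 1,move R,goto B. Now: state=B, head=1, tape[-1..2]=0100 (head:   ^)
Step 2: in state B at pos 1, read 0 -> (B,0)->write 1,move L,goto A. Now: state=A, head=0, tape[-1..2]=0110 (head:  ^)
Step 3: in state A at pos 0, read 1 -> (A,1)->write 0,move L,goto B. Now: state=B, head=-1, tape[-2..2]=00010 (head:  ^)
Step 4: in state B at pos -1, read 0 -> (B,0)->write 1,move L,goto A. Now: state=A, head=-2, tape[-3..2]=001010 (head:  ^)

Answer: -2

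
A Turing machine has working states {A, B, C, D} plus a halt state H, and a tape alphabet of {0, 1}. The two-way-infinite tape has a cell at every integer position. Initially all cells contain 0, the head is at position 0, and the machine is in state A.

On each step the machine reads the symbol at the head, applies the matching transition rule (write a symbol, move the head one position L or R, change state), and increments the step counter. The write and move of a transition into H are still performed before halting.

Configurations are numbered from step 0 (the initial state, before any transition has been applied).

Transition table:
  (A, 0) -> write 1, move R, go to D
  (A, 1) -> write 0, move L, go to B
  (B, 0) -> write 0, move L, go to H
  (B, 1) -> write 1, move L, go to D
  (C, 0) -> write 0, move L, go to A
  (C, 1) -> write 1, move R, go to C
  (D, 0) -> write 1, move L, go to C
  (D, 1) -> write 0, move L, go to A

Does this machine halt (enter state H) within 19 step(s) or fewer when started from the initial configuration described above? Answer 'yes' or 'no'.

Step 1: in state A at pos 0, read 0 -> (A,0)->write 1,move R,goto D. Now: state=D, head=1, tape[-1..2]=0100 (head:   ^)
Step 2: in state D at pos 1, read 0 -> (D,0)->write 1,move L,goto C. Now: state=C, head=0, tape[-1..2]=0110 (head:  ^)
Step 3: in state C at pos 0, read 1 -> (C,1)->write 1,move R,goto C. Now: state=C, head=1, tape[-1..2]=0110 (head:   ^)
Step 4: in state C at pos 1, read 1 -> (C,1)->write 1,move R,goto C. Now: state=C, head=2, tape[-1..3]=01100 (head:    ^)
Step 5: in state C at pos 2, read 0 -> (C,0)->write 0,move L,goto A. Now: state=A, head=1, tape[-1..3]=01100 (head:   ^)
Step 6: in state A at pos 1, read 1 -> (A,1)->write 0,move L,goto B. Now: state=B, head=0, tape[-1..3]=01000 (head:  ^)
Step 7: in state B at pos 0, read 1 -> (B,1)->write 1,move L,goto D. Now: state=D, head=-1, tape[-2..3]=001000 (head:  ^)
Step 8: in state D at pos -1, read 0 -> (D,0)->write 1,move L,goto C. Now: state=C, head=-2, tape[-3..3]=0011000 (head:  ^)
Step 9: in state C at pos -2, read 0 -> (C,0)->write 0,move L,goto A. Now: state=A, head=-3, tape[-4..3]=00011000 (head:  ^)
Step 10: in state A at pos -3, read 0 -> (A,0)->write 1,move R,goto D. Now: state=D, head=-2, tape[-4..3]=01011000 (head:   ^)
Step 11: in state D at pos -2, read 0 -> (D,0)->write 1,move L,goto C. Now: state=C, head=-3, tape[-4..3]=01111000 (head:  ^)
Step 12: in state C at pos -3, read 1 -> (C,1)->write 1,move R,goto C. Now: state=C, head=-2, tape[-4..3]=01111000 (head:   ^)
Step 13: in state C at pos -2, read 1 -> (C,1)->write 1,move R,goto C. Now: state=C, head=-1, tape[-4..3]=01111000 (head:    ^)
Step 14: in state C at pos -1, read 1 -> (C,1)->write 1,move R,goto C. Now: state=C, head=0, tape[-4..3]=01111000 (head:     ^)
Step 15: in state C at pos 0, read 1 -> (C,1)->write 1,move R,goto C. Now: state=C, head=1, tape[-4..3]=01111000 (head:      ^)
Step 16: in state C at pos 1, read 0 -> (C,0)->write 0,move L,goto A. Now: state=A, head=0, tape[-4..3]=01111000 (head:     ^)
Step 17: in state A at pos 0, read 1 -> (A,1)->write 0,move L,goto B. Now: state=B, head=-1, tape[-4..3]=01110000 (head:    ^)
Step 18: in state B at pos -1, read 1 -> (B,1)->write 1,move L,goto D. Now: state=D, head=-2, tape[-4..3]=01110000 (head:   ^)
Step 19: in state D at pos -2, read 1 -> (D,1)->write 0,move L,goto A. Now: state=A, head=-3, tape[-4..3]=01010000 (head:  ^)
After 19 step(s): state = A (not H) -> not halted within 19 -> no

Answer: no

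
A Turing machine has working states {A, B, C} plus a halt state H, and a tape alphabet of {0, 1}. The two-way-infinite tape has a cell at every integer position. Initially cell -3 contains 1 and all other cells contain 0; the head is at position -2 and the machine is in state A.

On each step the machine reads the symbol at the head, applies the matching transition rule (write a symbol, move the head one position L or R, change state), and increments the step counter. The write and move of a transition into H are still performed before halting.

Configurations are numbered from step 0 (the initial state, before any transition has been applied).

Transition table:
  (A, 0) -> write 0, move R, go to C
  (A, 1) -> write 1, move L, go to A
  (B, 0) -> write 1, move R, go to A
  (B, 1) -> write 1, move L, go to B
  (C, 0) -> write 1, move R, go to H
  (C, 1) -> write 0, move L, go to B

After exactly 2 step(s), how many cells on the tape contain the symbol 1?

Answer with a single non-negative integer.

Answer: 2

Derivation:
Step 1: in state A at pos -2, read 0 -> (A,0)->write 0,move R,goto C. Now: state=C, head=-1, tape[-4..0]=01000 (head:    ^)
Step 2: in state C at pos -1, read 0 -> (C,0)->write 1,move R,goto H. Now: state=H, head=0, tape[-4..1]=010100 (head:     ^)
Cells containing 1 after step 2: {-3, -1} -> 2 cell(s)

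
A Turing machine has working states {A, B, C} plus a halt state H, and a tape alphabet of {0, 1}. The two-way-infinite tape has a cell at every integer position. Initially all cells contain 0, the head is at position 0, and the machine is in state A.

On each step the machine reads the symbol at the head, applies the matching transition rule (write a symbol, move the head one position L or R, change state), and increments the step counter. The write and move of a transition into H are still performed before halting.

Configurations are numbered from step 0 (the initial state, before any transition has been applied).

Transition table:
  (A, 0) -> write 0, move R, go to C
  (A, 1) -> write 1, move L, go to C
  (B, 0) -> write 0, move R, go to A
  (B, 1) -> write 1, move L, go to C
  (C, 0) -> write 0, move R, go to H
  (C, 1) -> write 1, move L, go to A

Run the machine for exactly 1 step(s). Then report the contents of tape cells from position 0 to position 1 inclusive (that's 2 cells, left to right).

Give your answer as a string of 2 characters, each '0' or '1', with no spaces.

Answer: 00

Derivation:
Step 1: in state A at pos 0, read 0 -> (A,0)->write 0,move R,goto C. Now: state=C, head=1, tape[-1..2]=0000 (head:   ^)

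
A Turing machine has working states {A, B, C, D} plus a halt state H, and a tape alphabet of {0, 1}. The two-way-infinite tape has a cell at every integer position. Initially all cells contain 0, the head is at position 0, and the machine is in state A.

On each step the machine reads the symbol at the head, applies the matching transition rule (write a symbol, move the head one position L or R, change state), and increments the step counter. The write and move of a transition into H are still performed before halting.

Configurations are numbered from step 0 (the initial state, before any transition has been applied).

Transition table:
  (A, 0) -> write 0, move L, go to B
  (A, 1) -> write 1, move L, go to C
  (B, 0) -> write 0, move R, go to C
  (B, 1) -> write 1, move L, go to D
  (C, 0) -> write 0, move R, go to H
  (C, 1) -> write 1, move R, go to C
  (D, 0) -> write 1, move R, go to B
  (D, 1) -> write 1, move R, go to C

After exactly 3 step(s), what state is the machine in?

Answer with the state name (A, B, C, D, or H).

Answer: H

Derivation:
Step 1: in state A at pos 0, read 0 -> (A,0)->write 0,move L,goto B. Now: state=B, head=-1, tape[-2..1]=0000 (head:  ^)
Step 2: in state B at pos -1, read 0 -> (B,0)->write 0,move R,goto C. Now: state=C, head=0, tape[-2..1]=0000 (head:   ^)
Step 3: in state C at pos 0, read 0 -> (C,0)->write 0,move R,goto H. Now: state=H, head=1, tape[-2..2]=00000 (head:    ^)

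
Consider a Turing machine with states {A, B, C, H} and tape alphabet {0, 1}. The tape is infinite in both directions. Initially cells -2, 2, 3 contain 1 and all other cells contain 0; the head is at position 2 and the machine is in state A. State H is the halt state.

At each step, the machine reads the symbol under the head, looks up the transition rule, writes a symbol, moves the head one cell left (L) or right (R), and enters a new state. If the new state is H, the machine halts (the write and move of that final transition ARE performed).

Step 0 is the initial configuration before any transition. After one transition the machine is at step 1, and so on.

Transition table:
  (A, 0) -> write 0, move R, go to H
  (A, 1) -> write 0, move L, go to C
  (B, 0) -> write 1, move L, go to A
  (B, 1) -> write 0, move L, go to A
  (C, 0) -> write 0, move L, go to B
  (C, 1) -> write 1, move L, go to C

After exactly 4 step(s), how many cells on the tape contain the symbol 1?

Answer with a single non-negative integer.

Answer: 3

Derivation:
Step 1: in state A at pos 2, read 1 -> (A,1)->write 0,move L,goto C. Now: state=C, head=1, tape[-3..4]=01000010 (head:     ^)
Step 2: in state C at pos 1, read 0 -> (C,0)->write 0,move L,goto B. Now: state=B, head=0, tape[-3..4]=01000010 (head:    ^)
Step 3: in state B at pos 0, read 0 -> (B,0)->write 1,move L,goto A. Now: state=A, head=-1, tape[-3..4]=01010010 (head:   ^)
Step 4: in state A at pos -1, read 0 -> (A,0)->write 0,move R,goto H. Now: state=H, head=0, tape[-3..4]=01010010 (head:    ^)
Cells containing 1 after step 4: {-2, 0, 3} -> 3 cell(s)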